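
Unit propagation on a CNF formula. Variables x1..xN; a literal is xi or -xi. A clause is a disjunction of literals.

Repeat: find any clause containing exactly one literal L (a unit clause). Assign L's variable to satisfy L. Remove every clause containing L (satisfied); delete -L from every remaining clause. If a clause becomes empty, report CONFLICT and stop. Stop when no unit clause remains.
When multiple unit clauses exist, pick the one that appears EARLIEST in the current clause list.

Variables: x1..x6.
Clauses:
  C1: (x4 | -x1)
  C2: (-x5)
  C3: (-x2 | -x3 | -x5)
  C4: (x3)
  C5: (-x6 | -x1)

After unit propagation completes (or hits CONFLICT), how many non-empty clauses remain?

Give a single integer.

Answer: 2

Derivation:
unit clause [-5] forces x5=F; simplify:
  satisfied 2 clause(s); 3 remain; assigned so far: [5]
unit clause [3] forces x3=T; simplify:
  satisfied 1 clause(s); 2 remain; assigned so far: [3, 5]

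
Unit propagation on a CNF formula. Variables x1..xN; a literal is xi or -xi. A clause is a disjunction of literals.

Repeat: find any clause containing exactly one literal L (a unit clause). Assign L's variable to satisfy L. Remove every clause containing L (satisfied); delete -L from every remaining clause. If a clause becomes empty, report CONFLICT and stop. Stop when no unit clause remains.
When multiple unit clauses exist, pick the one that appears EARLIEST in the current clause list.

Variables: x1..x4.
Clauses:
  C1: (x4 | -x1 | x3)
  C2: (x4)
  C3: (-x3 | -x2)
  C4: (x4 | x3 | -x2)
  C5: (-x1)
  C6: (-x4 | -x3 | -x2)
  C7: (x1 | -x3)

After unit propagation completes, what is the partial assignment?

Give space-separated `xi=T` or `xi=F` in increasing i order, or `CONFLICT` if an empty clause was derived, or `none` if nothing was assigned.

Answer: x1=F x3=F x4=T

Derivation:
unit clause [4] forces x4=T; simplify:
  drop -4 from [-4, -3, -2] -> [-3, -2]
  satisfied 3 clause(s); 4 remain; assigned so far: [4]
unit clause [-1] forces x1=F; simplify:
  drop 1 from [1, -3] -> [-3]
  satisfied 1 clause(s); 3 remain; assigned so far: [1, 4]
unit clause [-3] forces x3=F; simplify:
  satisfied 3 clause(s); 0 remain; assigned so far: [1, 3, 4]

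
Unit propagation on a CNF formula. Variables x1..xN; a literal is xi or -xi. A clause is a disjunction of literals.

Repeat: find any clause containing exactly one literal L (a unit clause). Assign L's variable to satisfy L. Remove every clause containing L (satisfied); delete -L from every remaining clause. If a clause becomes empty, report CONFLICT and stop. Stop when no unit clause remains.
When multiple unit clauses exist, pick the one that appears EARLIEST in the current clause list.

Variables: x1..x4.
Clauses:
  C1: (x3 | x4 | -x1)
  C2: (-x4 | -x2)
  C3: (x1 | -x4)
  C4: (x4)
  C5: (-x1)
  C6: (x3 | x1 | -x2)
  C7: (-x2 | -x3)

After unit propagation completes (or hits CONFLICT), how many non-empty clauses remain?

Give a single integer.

Answer: 0

Derivation:
unit clause [4] forces x4=T; simplify:
  drop -4 from [-4, -2] -> [-2]
  drop -4 from [1, -4] -> [1]
  satisfied 2 clause(s); 5 remain; assigned so far: [4]
unit clause [-2] forces x2=F; simplify:
  satisfied 3 clause(s); 2 remain; assigned so far: [2, 4]
unit clause [1] forces x1=T; simplify:
  drop -1 from [-1] -> [] (empty!)
  satisfied 1 clause(s); 1 remain; assigned so far: [1, 2, 4]
CONFLICT (empty clause)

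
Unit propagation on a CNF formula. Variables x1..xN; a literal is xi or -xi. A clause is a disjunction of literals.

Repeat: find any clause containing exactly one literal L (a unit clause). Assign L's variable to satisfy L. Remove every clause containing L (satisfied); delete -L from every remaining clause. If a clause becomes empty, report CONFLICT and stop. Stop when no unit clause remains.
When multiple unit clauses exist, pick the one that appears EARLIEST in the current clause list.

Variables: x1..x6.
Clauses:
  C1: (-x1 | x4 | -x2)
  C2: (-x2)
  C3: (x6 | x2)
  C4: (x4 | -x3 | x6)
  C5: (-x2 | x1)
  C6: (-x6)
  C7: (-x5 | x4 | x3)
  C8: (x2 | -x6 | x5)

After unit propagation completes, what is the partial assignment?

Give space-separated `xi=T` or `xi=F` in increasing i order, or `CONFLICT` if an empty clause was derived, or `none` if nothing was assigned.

unit clause [-2] forces x2=F; simplify:
  drop 2 from [6, 2] -> [6]
  drop 2 from [2, -6, 5] -> [-6, 5]
  satisfied 3 clause(s); 5 remain; assigned so far: [2]
unit clause [6] forces x6=T; simplify:
  drop -6 from [-6] -> [] (empty!)
  drop -6 from [-6, 5] -> [5]
  satisfied 2 clause(s); 3 remain; assigned so far: [2, 6]
CONFLICT (empty clause)

Answer: CONFLICT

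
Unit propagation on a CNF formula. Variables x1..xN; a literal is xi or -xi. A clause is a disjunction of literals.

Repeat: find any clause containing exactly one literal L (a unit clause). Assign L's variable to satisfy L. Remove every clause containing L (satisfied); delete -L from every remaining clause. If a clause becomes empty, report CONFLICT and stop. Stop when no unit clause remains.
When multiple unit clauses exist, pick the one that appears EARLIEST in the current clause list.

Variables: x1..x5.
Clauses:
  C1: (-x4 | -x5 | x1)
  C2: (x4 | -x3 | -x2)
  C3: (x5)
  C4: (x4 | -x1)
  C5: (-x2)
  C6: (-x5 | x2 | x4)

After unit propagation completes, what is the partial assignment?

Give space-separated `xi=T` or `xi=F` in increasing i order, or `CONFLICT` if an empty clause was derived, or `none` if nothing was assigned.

Answer: x1=T x2=F x4=T x5=T

Derivation:
unit clause [5] forces x5=T; simplify:
  drop -5 from [-4, -5, 1] -> [-4, 1]
  drop -5 from [-5, 2, 4] -> [2, 4]
  satisfied 1 clause(s); 5 remain; assigned so far: [5]
unit clause [-2] forces x2=F; simplify:
  drop 2 from [2, 4] -> [4]
  satisfied 2 clause(s); 3 remain; assigned so far: [2, 5]
unit clause [4] forces x4=T; simplify:
  drop -4 from [-4, 1] -> [1]
  satisfied 2 clause(s); 1 remain; assigned so far: [2, 4, 5]
unit clause [1] forces x1=T; simplify:
  satisfied 1 clause(s); 0 remain; assigned so far: [1, 2, 4, 5]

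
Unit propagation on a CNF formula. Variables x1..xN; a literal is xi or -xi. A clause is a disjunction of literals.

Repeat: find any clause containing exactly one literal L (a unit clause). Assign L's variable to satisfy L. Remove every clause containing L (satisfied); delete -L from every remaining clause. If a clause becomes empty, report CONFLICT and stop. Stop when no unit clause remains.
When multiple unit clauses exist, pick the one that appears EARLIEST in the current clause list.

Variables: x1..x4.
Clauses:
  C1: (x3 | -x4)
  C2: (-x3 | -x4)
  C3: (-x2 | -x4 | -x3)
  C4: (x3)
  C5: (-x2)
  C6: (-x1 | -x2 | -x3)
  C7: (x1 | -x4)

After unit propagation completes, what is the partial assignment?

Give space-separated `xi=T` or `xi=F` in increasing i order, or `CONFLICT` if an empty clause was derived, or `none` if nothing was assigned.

unit clause [3] forces x3=T; simplify:
  drop -3 from [-3, -4] -> [-4]
  drop -3 from [-2, -4, -3] -> [-2, -4]
  drop -3 from [-1, -2, -3] -> [-1, -2]
  satisfied 2 clause(s); 5 remain; assigned so far: [3]
unit clause [-4] forces x4=F; simplify:
  satisfied 3 clause(s); 2 remain; assigned so far: [3, 4]
unit clause [-2] forces x2=F; simplify:
  satisfied 2 clause(s); 0 remain; assigned so far: [2, 3, 4]

Answer: x2=F x3=T x4=F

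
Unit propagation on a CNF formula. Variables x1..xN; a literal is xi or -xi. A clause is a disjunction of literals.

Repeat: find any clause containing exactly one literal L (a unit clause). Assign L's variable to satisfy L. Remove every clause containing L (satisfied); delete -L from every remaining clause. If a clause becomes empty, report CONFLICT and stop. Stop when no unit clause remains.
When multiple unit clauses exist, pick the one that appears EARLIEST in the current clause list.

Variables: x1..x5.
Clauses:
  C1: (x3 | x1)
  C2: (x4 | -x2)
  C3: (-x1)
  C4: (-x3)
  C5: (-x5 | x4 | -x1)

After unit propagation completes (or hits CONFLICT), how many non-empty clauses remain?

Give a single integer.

unit clause [-1] forces x1=F; simplify:
  drop 1 from [3, 1] -> [3]
  satisfied 2 clause(s); 3 remain; assigned so far: [1]
unit clause [3] forces x3=T; simplify:
  drop -3 from [-3] -> [] (empty!)
  satisfied 1 clause(s); 2 remain; assigned so far: [1, 3]
CONFLICT (empty clause)

Answer: 1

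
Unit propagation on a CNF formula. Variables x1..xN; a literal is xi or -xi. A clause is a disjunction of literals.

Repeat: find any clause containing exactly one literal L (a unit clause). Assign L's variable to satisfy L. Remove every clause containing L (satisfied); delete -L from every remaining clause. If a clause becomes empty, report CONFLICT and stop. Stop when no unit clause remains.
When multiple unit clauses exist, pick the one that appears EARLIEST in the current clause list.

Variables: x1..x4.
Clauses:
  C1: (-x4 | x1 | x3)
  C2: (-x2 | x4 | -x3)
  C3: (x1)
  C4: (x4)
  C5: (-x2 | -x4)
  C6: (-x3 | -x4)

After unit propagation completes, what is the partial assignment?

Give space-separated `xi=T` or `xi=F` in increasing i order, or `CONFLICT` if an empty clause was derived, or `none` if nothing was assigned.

unit clause [1] forces x1=T; simplify:
  satisfied 2 clause(s); 4 remain; assigned so far: [1]
unit clause [4] forces x4=T; simplify:
  drop -4 from [-2, -4] -> [-2]
  drop -4 from [-3, -4] -> [-3]
  satisfied 2 clause(s); 2 remain; assigned so far: [1, 4]
unit clause [-2] forces x2=F; simplify:
  satisfied 1 clause(s); 1 remain; assigned so far: [1, 2, 4]
unit clause [-3] forces x3=F; simplify:
  satisfied 1 clause(s); 0 remain; assigned so far: [1, 2, 3, 4]

Answer: x1=T x2=F x3=F x4=T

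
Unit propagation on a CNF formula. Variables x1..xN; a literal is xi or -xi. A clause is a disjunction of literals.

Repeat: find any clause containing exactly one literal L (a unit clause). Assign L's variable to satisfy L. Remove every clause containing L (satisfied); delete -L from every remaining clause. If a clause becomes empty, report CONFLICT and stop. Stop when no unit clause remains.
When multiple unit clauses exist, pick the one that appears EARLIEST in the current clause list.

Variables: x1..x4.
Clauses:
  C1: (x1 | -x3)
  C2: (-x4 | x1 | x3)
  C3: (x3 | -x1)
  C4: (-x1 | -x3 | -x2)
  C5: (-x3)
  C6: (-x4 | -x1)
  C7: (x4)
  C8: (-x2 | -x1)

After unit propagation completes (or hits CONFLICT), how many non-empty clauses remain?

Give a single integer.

Answer: 0

Derivation:
unit clause [-3] forces x3=F; simplify:
  drop 3 from [-4, 1, 3] -> [-4, 1]
  drop 3 from [3, -1] -> [-1]
  satisfied 3 clause(s); 5 remain; assigned so far: [3]
unit clause [-1] forces x1=F; simplify:
  drop 1 from [-4, 1] -> [-4]
  satisfied 3 clause(s); 2 remain; assigned so far: [1, 3]
unit clause [-4] forces x4=F; simplify:
  drop 4 from [4] -> [] (empty!)
  satisfied 1 clause(s); 1 remain; assigned so far: [1, 3, 4]
CONFLICT (empty clause)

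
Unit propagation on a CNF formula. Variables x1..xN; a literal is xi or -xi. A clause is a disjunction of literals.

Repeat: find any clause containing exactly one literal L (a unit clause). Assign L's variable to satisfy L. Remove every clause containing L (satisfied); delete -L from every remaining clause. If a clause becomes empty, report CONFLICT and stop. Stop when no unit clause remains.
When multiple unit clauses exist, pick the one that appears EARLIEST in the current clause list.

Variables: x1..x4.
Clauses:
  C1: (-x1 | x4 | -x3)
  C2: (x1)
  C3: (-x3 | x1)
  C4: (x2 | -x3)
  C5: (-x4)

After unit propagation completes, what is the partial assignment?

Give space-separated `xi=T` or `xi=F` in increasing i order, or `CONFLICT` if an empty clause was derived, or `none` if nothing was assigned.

unit clause [1] forces x1=T; simplify:
  drop -1 from [-1, 4, -3] -> [4, -3]
  satisfied 2 clause(s); 3 remain; assigned so far: [1]
unit clause [-4] forces x4=F; simplify:
  drop 4 from [4, -3] -> [-3]
  satisfied 1 clause(s); 2 remain; assigned so far: [1, 4]
unit clause [-3] forces x3=F; simplify:
  satisfied 2 clause(s); 0 remain; assigned so far: [1, 3, 4]

Answer: x1=T x3=F x4=F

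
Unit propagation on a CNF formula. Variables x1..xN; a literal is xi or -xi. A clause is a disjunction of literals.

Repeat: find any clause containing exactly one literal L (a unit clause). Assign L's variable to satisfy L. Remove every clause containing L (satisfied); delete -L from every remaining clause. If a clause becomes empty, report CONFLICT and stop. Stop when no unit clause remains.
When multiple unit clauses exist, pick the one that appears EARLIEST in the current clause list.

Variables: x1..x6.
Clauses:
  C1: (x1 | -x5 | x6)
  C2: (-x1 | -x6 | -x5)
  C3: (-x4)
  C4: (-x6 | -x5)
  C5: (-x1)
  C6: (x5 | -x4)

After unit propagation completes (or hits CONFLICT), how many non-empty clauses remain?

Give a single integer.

Answer: 2

Derivation:
unit clause [-4] forces x4=F; simplify:
  satisfied 2 clause(s); 4 remain; assigned so far: [4]
unit clause [-1] forces x1=F; simplify:
  drop 1 from [1, -5, 6] -> [-5, 6]
  satisfied 2 clause(s); 2 remain; assigned so far: [1, 4]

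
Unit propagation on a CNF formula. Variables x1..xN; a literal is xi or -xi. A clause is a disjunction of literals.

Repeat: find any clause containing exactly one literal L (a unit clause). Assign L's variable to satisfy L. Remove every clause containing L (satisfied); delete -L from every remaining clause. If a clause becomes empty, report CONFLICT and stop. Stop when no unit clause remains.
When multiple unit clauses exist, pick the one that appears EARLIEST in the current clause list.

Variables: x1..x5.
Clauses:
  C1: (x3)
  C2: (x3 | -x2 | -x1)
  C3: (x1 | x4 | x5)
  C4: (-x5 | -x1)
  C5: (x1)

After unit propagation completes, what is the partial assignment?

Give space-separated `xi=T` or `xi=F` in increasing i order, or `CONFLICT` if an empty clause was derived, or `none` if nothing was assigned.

unit clause [3] forces x3=T; simplify:
  satisfied 2 clause(s); 3 remain; assigned so far: [3]
unit clause [1] forces x1=T; simplify:
  drop -1 from [-5, -1] -> [-5]
  satisfied 2 clause(s); 1 remain; assigned so far: [1, 3]
unit clause [-5] forces x5=F; simplify:
  satisfied 1 clause(s); 0 remain; assigned so far: [1, 3, 5]

Answer: x1=T x3=T x5=F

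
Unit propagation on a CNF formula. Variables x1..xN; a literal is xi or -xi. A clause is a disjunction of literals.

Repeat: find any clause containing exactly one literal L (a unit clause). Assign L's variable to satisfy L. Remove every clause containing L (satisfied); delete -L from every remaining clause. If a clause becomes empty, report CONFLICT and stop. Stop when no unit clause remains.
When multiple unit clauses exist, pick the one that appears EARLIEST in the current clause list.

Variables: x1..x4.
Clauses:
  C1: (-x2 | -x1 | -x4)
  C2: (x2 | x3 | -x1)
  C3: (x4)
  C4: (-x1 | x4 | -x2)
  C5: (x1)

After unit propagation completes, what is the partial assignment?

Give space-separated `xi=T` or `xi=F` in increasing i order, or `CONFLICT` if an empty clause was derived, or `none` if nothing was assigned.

unit clause [4] forces x4=T; simplify:
  drop -4 from [-2, -1, -4] -> [-2, -1]
  satisfied 2 clause(s); 3 remain; assigned so far: [4]
unit clause [1] forces x1=T; simplify:
  drop -1 from [-2, -1] -> [-2]
  drop -1 from [2, 3, -1] -> [2, 3]
  satisfied 1 clause(s); 2 remain; assigned so far: [1, 4]
unit clause [-2] forces x2=F; simplify:
  drop 2 from [2, 3] -> [3]
  satisfied 1 clause(s); 1 remain; assigned so far: [1, 2, 4]
unit clause [3] forces x3=T; simplify:
  satisfied 1 clause(s); 0 remain; assigned so far: [1, 2, 3, 4]

Answer: x1=T x2=F x3=T x4=T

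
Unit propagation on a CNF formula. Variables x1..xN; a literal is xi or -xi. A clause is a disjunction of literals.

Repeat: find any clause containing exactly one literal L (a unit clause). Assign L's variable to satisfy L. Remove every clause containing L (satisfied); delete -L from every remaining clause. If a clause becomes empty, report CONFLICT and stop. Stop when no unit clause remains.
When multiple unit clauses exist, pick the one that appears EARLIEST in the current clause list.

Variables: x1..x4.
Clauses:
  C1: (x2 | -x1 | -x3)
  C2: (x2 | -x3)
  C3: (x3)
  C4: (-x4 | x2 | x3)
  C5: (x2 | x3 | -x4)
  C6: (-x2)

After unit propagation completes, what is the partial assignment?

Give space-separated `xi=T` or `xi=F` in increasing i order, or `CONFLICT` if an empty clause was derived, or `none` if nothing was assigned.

unit clause [3] forces x3=T; simplify:
  drop -3 from [2, -1, -3] -> [2, -1]
  drop -3 from [2, -3] -> [2]
  satisfied 3 clause(s); 3 remain; assigned so far: [3]
unit clause [2] forces x2=T; simplify:
  drop -2 from [-2] -> [] (empty!)
  satisfied 2 clause(s); 1 remain; assigned so far: [2, 3]
CONFLICT (empty clause)

Answer: CONFLICT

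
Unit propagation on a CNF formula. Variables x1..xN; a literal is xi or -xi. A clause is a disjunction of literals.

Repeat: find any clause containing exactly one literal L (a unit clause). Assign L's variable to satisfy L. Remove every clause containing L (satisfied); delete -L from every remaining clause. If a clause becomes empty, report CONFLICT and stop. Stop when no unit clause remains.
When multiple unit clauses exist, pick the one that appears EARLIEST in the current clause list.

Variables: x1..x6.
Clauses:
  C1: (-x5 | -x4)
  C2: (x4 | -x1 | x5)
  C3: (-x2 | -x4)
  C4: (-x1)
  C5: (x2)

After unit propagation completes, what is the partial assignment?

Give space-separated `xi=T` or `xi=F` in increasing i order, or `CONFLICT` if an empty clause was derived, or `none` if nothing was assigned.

Answer: x1=F x2=T x4=F

Derivation:
unit clause [-1] forces x1=F; simplify:
  satisfied 2 clause(s); 3 remain; assigned so far: [1]
unit clause [2] forces x2=T; simplify:
  drop -2 from [-2, -4] -> [-4]
  satisfied 1 clause(s); 2 remain; assigned so far: [1, 2]
unit clause [-4] forces x4=F; simplify:
  satisfied 2 clause(s); 0 remain; assigned so far: [1, 2, 4]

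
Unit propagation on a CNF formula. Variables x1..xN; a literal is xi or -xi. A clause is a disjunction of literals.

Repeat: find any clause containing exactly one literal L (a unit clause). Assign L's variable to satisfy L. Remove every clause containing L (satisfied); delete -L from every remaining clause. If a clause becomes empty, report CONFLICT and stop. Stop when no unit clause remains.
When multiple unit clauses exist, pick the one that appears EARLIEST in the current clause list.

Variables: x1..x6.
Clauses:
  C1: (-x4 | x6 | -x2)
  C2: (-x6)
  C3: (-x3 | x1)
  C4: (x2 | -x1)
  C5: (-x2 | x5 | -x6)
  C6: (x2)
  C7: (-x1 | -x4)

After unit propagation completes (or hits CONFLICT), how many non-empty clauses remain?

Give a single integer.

unit clause [-6] forces x6=F; simplify:
  drop 6 from [-4, 6, -2] -> [-4, -2]
  satisfied 2 clause(s); 5 remain; assigned so far: [6]
unit clause [2] forces x2=T; simplify:
  drop -2 from [-4, -2] -> [-4]
  satisfied 2 clause(s); 3 remain; assigned so far: [2, 6]
unit clause [-4] forces x4=F; simplify:
  satisfied 2 clause(s); 1 remain; assigned so far: [2, 4, 6]

Answer: 1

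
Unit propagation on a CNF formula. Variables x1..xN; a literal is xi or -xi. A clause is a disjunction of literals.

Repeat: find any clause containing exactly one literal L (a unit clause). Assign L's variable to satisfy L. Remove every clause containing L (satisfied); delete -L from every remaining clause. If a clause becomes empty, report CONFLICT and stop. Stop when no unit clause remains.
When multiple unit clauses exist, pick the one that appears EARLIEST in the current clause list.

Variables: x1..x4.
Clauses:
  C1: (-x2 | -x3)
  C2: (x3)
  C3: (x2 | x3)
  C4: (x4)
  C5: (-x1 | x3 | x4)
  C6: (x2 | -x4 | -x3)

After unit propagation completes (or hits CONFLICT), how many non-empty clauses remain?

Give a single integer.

Answer: 0

Derivation:
unit clause [3] forces x3=T; simplify:
  drop -3 from [-2, -3] -> [-2]
  drop -3 from [2, -4, -3] -> [2, -4]
  satisfied 3 clause(s); 3 remain; assigned so far: [3]
unit clause [-2] forces x2=F; simplify:
  drop 2 from [2, -4] -> [-4]
  satisfied 1 clause(s); 2 remain; assigned so far: [2, 3]
unit clause [4] forces x4=T; simplify:
  drop -4 from [-4] -> [] (empty!)
  satisfied 1 clause(s); 1 remain; assigned so far: [2, 3, 4]
CONFLICT (empty clause)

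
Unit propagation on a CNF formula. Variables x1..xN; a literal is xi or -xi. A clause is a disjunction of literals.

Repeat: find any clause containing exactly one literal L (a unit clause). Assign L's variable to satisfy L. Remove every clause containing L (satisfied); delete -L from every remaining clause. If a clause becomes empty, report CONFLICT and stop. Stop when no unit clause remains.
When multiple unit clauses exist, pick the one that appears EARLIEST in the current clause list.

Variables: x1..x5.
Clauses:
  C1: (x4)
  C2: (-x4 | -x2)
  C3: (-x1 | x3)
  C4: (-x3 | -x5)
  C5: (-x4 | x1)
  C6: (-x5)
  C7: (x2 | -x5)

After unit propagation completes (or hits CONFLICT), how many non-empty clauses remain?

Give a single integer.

unit clause [4] forces x4=T; simplify:
  drop -4 from [-4, -2] -> [-2]
  drop -4 from [-4, 1] -> [1]
  satisfied 1 clause(s); 6 remain; assigned so far: [4]
unit clause [-2] forces x2=F; simplify:
  drop 2 from [2, -5] -> [-5]
  satisfied 1 clause(s); 5 remain; assigned so far: [2, 4]
unit clause [1] forces x1=T; simplify:
  drop -1 from [-1, 3] -> [3]
  satisfied 1 clause(s); 4 remain; assigned so far: [1, 2, 4]
unit clause [3] forces x3=T; simplify:
  drop -3 from [-3, -5] -> [-5]
  satisfied 1 clause(s); 3 remain; assigned so far: [1, 2, 3, 4]
unit clause [-5] forces x5=F; simplify:
  satisfied 3 clause(s); 0 remain; assigned so far: [1, 2, 3, 4, 5]

Answer: 0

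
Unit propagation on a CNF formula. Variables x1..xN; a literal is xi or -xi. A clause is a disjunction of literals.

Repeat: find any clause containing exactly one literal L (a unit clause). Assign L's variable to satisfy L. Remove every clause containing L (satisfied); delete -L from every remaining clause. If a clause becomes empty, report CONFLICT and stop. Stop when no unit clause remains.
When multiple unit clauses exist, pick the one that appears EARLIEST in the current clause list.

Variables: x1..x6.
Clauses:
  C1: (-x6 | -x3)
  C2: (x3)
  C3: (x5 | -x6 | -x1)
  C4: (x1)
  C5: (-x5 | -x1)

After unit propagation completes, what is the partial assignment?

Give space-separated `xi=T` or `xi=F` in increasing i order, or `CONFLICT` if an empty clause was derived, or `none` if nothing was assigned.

unit clause [3] forces x3=T; simplify:
  drop -3 from [-6, -3] -> [-6]
  satisfied 1 clause(s); 4 remain; assigned so far: [3]
unit clause [-6] forces x6=F; simplify:
  satisfied 2 clause(s); 2 remain; assigned so far: [3, 6]
unit clause [1] forces x1=T; simplify:
  drop -1 from [-5, -1] -> [-5]
  satisfied 1 clause(s); 1 remain; assigned so far: [1, 3, 6]
unit clause [-5] forces x5=F; simplify:
  satisfied 1 clause(s); 0 remain; assigned so far: [1, 3, 5, 6]

Answer: x1=T x3=T x5=F x6=F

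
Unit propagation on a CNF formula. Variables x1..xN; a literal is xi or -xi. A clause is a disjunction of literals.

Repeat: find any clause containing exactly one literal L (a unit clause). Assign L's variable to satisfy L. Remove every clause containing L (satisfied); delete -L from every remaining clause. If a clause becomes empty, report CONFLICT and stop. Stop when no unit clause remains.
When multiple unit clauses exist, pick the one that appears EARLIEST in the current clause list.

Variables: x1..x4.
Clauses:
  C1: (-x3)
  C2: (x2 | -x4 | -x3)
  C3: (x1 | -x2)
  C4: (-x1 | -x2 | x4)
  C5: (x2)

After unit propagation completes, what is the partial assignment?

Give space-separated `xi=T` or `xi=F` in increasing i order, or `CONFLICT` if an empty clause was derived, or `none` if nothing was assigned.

Answer: x1=T x2=T x3=F x4=T

Derivation:
unit clause [-3] forces x3=F; simplify:
  satisfied 2 clause(s); 3 remain; assigned so far: [3]
unit clause [2] forces x2=T; simplify:
  drop -2 from [1, -2] -> [1]
  drop -2 from [-1, -2, 4] -> [-1, 4]
  satisfied 1 clause(s); 2 remain; assigned so far: [2, 3]
unit clause [1] forces x1=T; simplify:
  drop -1 from [-1, 4] -> [4]
  satisfied 1 clause(s); 1 remain; assigned so far: [1, 2, 3]
unit clause [4] forces x4=T; simplify:
  satisfied 1 clause(s); 0 remain; assigned so far: [1, 2, 3, 4]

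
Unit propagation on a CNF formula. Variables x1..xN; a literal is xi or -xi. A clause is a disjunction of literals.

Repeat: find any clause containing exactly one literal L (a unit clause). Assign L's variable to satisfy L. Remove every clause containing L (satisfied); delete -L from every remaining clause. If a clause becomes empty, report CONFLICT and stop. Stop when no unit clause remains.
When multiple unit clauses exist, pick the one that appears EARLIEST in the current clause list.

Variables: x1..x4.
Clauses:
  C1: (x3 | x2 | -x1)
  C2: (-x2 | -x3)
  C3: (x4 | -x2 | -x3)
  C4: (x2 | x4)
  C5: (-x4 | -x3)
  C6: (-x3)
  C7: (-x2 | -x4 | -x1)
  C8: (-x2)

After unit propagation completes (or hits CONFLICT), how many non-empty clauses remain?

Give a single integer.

unit clause [-3] forces x3=F; simplify:
  drop 3 from [3, 2, -1] -> [2, -1]
  satisfied 4 clause(s); 4 remain; assigned so far: [3]
unit clause [-2] forces x2=F; simplify:
  drop 2 from [2, -1] -> [-1]
  drop 2 from [2, 4] -> [4]
  satisfied 2 clause(s); 2 remain; assigned so far: [2, 3]
unit clause [-1] forces x1=F; simplify:
  satisfied 1 clause(s); 1 remain; assigned so far: [1, 2, 3]
unit clause [4] forces x4=T; simplify:
  satisfied 1 clause(s); 0 remain; assigned so far: [1, 2, 3, 4]

Answer: 0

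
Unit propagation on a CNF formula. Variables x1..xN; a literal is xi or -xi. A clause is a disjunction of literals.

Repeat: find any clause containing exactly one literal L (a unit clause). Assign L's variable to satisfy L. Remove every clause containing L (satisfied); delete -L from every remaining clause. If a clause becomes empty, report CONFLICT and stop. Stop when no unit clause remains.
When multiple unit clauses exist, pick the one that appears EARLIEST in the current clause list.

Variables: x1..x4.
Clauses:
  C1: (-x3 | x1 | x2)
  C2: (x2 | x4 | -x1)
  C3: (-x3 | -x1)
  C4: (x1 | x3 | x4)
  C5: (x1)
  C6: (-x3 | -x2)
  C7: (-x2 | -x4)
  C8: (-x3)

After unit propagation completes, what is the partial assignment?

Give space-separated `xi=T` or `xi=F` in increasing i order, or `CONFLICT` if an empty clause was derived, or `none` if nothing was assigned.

unit clause [1] forces x1=T; simplify:
  drop -1 from [2, 4, -1] -> [2, 4]
  drop -1 from [-3, -1] -> [-3]
  satisfied 3 clause(s); 5 remain; assigned so far: [1]
unit clause [-3] forces x3=F; simplify:
  satisfied 3 clause(s); 2 remain; assigned so far: [1, 3]

Answer: x1=T x3=F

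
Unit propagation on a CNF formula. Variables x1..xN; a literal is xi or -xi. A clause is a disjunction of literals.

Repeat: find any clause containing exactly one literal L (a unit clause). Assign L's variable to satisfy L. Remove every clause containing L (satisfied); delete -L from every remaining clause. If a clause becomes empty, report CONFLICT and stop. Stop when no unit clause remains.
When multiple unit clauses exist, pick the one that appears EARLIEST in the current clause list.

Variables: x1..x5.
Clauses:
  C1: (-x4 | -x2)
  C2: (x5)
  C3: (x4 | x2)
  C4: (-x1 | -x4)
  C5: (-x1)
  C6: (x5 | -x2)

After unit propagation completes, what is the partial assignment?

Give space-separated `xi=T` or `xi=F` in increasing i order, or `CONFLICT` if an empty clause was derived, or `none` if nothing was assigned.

unit clause [5] forces x5=T; simplify:
  satisfied 2 clause(s); 4 remain; assigned so far: [5]
unit clause [-1] forces x1=F; simplify:
  satisfied 2 clause(s); 2 remain; assigned so far: [1, 5]

Answer: x1=F x5=T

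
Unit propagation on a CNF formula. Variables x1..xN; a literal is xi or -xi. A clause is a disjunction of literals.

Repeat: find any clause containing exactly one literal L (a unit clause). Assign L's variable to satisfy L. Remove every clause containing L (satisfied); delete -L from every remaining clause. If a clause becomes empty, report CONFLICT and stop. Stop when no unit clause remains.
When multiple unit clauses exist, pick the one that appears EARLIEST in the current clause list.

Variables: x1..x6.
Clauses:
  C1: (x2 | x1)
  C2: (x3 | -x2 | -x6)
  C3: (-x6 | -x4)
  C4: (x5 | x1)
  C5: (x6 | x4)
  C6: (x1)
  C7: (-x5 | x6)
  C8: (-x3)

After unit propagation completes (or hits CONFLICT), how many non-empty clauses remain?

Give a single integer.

unit clause [1] forces x1=T; simplify:
  satisfied 3 clause(s); 5 remain; assigned so far: [1]
unit clause [-3] forces x3=F; simplify:
  drop 3 from [3, -2, -6] -> [-2, -6]
  satisfied 1 clause(s); 4 remain; assigned so far: [1, 3]

Answer: 4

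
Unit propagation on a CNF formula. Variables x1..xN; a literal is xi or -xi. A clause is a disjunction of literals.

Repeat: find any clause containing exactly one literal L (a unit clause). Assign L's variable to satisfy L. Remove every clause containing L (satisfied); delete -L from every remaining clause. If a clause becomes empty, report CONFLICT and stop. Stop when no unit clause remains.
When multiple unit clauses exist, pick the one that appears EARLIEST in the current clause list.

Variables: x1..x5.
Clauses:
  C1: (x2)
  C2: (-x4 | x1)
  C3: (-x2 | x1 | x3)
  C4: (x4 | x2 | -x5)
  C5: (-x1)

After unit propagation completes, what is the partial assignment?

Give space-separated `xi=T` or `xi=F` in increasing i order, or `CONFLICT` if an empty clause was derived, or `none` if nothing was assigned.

Answer: x1=F x2=T x3=T x4=F

Derivation:
unit clause [2] forces x2=T; simplify:
  drop -2 from [-2, 1, 3] -> [1, 3]
  satisfied 2 clause(s); 3 remain; assigned so far: [2]
unit clause [-1] forces x1=F; simplify:
  drop 1 from [-4, 1] -> [-4]
  drop 1 from [1, 3] -> [3]
  satisfied 1 clause(s); 2 remain; assigned so far: [1, 2]
unit clause [-4] forces x4=F; simplify:
  satisfied 1 clause(s); 1 remain; assigned so far: [1, 2, 4]
unit clause [3] forces x3=T; simplify:
  satisfied 1 clause(s); 0 remain; assigned so far: [1, 2, 3, 4]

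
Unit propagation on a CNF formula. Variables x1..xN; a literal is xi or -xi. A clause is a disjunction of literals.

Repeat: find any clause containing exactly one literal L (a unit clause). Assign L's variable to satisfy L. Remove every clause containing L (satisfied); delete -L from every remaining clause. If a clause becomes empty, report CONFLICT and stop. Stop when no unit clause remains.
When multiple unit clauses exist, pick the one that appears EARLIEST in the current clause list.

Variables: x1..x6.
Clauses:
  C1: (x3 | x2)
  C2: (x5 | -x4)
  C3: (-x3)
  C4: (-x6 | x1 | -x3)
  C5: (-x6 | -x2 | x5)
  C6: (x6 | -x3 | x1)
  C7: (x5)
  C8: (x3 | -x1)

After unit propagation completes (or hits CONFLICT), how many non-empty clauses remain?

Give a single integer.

Answer: 0

Derivation:
unit clause [-3] forces x3=F; simplify:
  drop 3 from [3, 2] -> [2]
  drop 3 from [3, -1] -> [-1]
  satisfied 3 clause(s); 5 remain; assigned so far: [3]
unit clause [2] forces x2=T; simplify:
  drop -2 from [-6, -2, 5] -> [-6, 5]
  satisfied 1 clause(s); 4 remain; assigned so far: [2, 3]
unit clause [5] forces x5=T; simplify:
  satisfied 3 clause(s); 1 remain; assigned so far: [2, 3, 5]
unit clause [-1] forces x1=F; simplify:
  satisfied 1 clause(s); 0 remain; assigned so far: [1, 2, 3, 5]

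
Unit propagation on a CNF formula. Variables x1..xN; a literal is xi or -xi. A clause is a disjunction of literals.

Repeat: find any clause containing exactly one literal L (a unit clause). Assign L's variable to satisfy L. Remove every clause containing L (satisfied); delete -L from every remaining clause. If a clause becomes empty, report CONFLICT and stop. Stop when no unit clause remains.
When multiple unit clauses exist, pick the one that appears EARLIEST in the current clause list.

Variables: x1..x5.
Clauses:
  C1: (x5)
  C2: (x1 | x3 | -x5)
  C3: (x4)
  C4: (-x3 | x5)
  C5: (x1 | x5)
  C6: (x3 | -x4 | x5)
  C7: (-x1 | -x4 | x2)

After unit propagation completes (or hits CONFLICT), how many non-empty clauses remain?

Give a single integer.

unit clause [5] forces x5=T; simplify:
  drop -5 from [1, 3, -5] -> [1, 3]
  satisfied 4 clause(s); 3 remain; assigned so far: [5]
unit clause [4] forces x4=T; simplify:
  drop -4 from [-1, -4, 2] -> [-1, 2]
  satisfied 1 clause(s); 2 remain; assigned so far: [4, 5]

Answer: 2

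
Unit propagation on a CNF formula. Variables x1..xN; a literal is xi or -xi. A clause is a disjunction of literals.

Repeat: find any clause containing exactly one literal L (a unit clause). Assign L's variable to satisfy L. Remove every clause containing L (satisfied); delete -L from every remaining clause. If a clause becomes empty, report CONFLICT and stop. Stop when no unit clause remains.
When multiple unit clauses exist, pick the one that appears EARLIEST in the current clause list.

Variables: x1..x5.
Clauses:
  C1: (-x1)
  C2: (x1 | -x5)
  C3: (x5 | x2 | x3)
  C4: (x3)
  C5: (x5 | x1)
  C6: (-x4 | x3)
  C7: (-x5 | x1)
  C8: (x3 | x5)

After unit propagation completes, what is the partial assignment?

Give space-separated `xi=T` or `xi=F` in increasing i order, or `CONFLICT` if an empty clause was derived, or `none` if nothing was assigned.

unit clause [-1] forces x1=F; simplify:
  drop 1 from [1, -5] -> [-5]
  drop 1 from [5, 1] -> [5]
  drop 1 from [-5, 1] -> [-5]
  satisfied 1 clause(s); 7 remain; assigned so far: [1]
unit clause [-5] forces x5=F; simplify:
  drop 5 from [5, 2, 3] -> [2, 3]
  drop 5 from [5] -> [] (empty!)
  drop 5 from [3, 5] -> [3]
  satisfied 2 clause(s); 5 remain; assigned so far: [1, 5]
CONFLICT (empty clause)

Answer: CONFLICT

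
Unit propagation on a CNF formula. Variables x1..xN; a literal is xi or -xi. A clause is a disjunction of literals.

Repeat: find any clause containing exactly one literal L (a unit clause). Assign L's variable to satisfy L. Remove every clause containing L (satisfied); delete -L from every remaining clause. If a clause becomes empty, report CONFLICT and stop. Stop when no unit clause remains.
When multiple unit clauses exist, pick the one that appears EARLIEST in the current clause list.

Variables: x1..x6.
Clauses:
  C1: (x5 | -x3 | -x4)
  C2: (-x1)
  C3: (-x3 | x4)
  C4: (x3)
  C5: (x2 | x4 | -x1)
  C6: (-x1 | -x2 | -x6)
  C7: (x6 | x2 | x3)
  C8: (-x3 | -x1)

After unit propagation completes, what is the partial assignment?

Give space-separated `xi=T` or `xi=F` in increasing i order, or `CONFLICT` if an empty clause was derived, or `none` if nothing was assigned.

unit clause [-1] forces x1=F; simplify:
  satisfied 4 clause(s); 4 remain; assigned so far: [1]
unit clause [3] forces x3=T; simplify:
  drop -3 from [5, -3, -4] -> [5, -4]
  drop -3 from [-3, 4] -> [4]
  satisfied 2 clause(s); 2 remain; assigned so far: [1, 3]
unit clause [4] forces x4=T; simplify:
  drop -4 from [5, -4] -> [5]
  satisfied 1 clause(s); 1 remain; assigned so far: [1, 3, 4]
unit clause [5] forces x5=T; simplify:
  satisfied 1 clause(s); 0 remain; assigned so far: [1, 3, 4, 5]

Answer: x1=F x3=T x4=T x5=T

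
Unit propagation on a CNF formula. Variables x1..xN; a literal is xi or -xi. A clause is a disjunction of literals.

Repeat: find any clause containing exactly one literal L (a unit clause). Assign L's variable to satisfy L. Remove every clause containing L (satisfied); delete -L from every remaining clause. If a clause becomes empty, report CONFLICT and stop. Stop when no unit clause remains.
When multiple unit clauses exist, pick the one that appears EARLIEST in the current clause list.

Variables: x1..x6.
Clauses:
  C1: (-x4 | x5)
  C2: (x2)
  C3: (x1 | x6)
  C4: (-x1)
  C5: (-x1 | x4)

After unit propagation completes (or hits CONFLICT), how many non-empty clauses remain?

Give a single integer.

Answer: 1

Derivation:
unit clause [2] forces x2=T; simplify:
  satisfied 1 clause(s); 4 remain; assigned so far: [2]
unit clause [-1] forces x1=F; simplify:
  drop 1 from [1, 6] -> [6]
  satisfied 2 clause(s); 2 remain; assigned so far: [1, 2]
unit clause [6] forces x6=T; simplify:
  satisfied 1 clause(s); 1 remain; assigned so far: [1, 2, 6]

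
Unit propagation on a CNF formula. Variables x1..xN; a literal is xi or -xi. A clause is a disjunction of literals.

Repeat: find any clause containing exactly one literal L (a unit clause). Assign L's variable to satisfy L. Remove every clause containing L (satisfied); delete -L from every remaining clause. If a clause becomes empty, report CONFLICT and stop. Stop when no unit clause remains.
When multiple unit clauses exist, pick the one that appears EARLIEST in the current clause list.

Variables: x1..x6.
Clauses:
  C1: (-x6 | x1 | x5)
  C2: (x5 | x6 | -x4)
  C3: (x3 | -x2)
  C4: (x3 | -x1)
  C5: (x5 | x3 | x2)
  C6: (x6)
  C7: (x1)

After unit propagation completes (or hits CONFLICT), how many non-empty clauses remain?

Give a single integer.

Answer: 0

Derivation:
unit clause [6] forces x6=T; simplify:
  drop -6 from [-6, 1, 5] -> [1, 5]
  satisfied 2 clause(s); 5 remain; assigned so far: [6]
unit clause [1] forces x1=T; simplify:
  drop -1 from [3, -1] -> [3]
  satisfied 2 clause(s); 3 remain; assigned so far: [1, 6]
unit clause [3] forces x3=T; simplify:
  satisfied 3 clause(s); 0 remain; assigned so far: [1, 3, 6]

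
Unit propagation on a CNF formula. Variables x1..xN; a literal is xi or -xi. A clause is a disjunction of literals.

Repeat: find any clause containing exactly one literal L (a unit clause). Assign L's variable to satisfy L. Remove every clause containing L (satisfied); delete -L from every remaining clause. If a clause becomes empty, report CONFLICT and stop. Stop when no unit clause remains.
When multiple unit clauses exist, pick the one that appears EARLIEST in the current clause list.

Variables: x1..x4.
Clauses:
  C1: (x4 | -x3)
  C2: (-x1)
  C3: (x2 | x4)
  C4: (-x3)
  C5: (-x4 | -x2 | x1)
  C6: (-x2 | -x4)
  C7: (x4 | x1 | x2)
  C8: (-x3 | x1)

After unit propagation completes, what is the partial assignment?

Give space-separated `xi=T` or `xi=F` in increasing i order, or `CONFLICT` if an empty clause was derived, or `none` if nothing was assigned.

unit clause [-1] forces x1=F; simplify:
  drop 1 from [-4, -2, 1] -> [-4, -2]
  drop 1 from [4, 1, 2] -> [4, 2]
  drop 1 from [-3, 1] -> [-3]
  satisfied 1 clause(s); 7 remain; assigned so far: [1]
unit clause [-3] forces x3=F; simplify:
  satisfied 3 clause(s); 4 remain; assigned so far: [1, 3]

Answer: x1=F x3=F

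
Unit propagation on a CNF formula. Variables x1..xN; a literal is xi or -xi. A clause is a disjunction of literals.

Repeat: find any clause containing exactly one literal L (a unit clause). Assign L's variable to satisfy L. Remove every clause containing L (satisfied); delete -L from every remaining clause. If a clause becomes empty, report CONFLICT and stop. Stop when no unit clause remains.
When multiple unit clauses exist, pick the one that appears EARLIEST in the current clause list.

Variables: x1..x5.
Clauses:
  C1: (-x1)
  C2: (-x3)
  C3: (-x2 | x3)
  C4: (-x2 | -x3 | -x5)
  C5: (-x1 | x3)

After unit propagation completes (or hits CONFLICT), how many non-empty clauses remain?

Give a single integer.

Answer: 0

Derivation:
unit clause [-1] forces x1=F; simplify:
  satisfied 2 clause(s); 3 remain; assigned so far: [1]
unit clause [-3] forces x3=F; simplify:
  drop 3 from [-2, 3] -> [-2]
  satisfied 2 clause(s); 1 remain; assigned so far: [1, 3]
unit clause [-2] forces x2=F; simplify:
  satisfied 1 clause(s); 0 remain; assigned so far: [1, 2, 3]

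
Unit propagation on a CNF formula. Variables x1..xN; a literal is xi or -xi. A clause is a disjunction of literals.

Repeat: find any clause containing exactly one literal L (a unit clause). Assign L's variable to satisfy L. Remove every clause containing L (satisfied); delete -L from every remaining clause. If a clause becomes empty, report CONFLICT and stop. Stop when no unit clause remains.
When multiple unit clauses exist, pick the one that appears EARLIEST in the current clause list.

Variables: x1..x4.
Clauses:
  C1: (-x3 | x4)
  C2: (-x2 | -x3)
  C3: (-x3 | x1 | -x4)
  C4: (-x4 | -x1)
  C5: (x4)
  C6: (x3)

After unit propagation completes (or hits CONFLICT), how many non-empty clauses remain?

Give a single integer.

Answer: 0

Derivation:
unit clause [4] forces x4=T; simplify:
  drop -4 from [-3, 1, -4] -> [-3, 1]
  drop -4 from [-4, -1] -> [-1]
  satisfied 2 clause(s); 4 remain; assigned so far: [4]
unit clause [-1] forces x1=F; simplify:
  drop 1 from [-3, 1] -> [-3]
  satisfied 1 clause(s); 3 remain; assigned so far: [1, 4]
unit clause [-3] forces x3=F; simplify:
  drop 3 from [3] -> [] (empty!)
  satisfied 2 clause(s); 1 remain; assigned so far: [1, 3, 4]
CONFLICT (empty clause)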